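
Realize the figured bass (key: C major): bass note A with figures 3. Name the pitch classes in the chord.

A, C, E

The written figures 3 are shorthand for 5/3: the 5 is implied.
A third above A in this key is C.
A fifth above A in this key is E.
Together with the bass A, this spells A minor in root position.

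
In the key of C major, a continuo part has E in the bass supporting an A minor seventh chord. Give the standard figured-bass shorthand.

E is the fifth of A minor seventh, so the chord is in second inversion.
A seventh chord in second inversion is figured 6/4/3, conventionally abbreviated 4/3.

4/3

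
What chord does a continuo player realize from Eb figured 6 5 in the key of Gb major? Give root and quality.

Cb major seventh

The figures 6 5 indicate a seventh chord in first inversion.
In first inversion the root lies a sixth above the bass: a sixth above Eb in Gb major is Cb.
The chord tones are Eb, Gb, Bb, Cb, giving Cb major seventh.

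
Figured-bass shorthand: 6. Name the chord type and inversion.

6 is shorthand for 6/3.
Intervals of 6/3 above the bass form a triad; the bass is the third, so this is first inversion.

triad, first inversion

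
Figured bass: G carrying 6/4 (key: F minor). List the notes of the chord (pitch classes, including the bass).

G, C, Eb

A fourth above G in this key is C.
A sixth above G in this key is Eb.
Together with the bass G, this spells C minor in second inversion.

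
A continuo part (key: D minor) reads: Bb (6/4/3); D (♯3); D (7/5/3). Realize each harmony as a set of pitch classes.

Bb, D, E, G | D, F#, A | D, F, A, C

Bb (6/4/3): Bb, D, E, G.
D (5/#3): D, F#, A.
D (7/5/3): D, F, A, C.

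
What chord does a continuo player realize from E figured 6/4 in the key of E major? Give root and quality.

A major

The figures 6/4 indicate a triad in second inversion.
In second inversion the root lies a fourth above the bass: a fourth above E in E major is A.
The chord tones are E, A, C#, giving A major.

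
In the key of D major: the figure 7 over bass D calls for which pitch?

Counting 6 letter steps above D lands on C; in D major, that letter is C#.

C#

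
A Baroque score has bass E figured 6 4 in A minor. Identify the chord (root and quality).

A minor

The figures 6 4 indicate a triad in second inversion.
In second inversion the root lies a fourth above the bass: a fourth above E in A minor is A.
The chord tones are E, A, C, giving A minor.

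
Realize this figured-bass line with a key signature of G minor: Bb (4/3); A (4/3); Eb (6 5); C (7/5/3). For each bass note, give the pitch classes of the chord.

Bb (6/4/3): Bb, D, Eb, G.
A (6/4/3): A, C, D, F.
Eb (6/5/3): Eb, G, Bb, C.
C (7/5/3): C, Eb, G, Bb.

Bb, D, Eb, G | A, C, D, F | Eb, G, Bb, C | C, Eb, G, Bb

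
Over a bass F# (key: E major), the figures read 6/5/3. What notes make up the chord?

A third above F# in this key is A.
A fifth above F# in this key is C#.
A sixth above F# in this key is D#.
Together with the bass F#, this spells D# half-diminished seventh in first inversion.

F#, A, C#, D#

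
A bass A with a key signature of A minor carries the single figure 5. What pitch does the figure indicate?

Counting 4 letter steps above A lands on E; in A minor, that letter is E.

E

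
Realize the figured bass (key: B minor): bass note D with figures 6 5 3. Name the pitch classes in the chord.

A third above D in this key is F#.
A fifth above D in this key is A.
A sixth above D in this key is B.
Together with the bass D, this spells B minor seventh in first inversion.

D, F#, A, B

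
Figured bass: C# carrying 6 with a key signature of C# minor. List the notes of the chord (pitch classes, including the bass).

The written figures 6 are shorthand for 6/3: the 3 is implied.
A third above C# in this key is E.
A sixth above C# in this key is A.
Together with the bass C#, this spells A major in first inversion.

C#, E, A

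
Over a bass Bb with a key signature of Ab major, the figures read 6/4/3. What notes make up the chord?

Bb, Db, Eb, G

A third above Bb in this key is Db.
A fourth above Bb in this key is Eb.
A sixth above Bb in this key is G.
Together with the bass Bb, this spells Eb dominant seventh in second inversion.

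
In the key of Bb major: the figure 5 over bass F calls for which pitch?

C

Counting 4 letter steps above F lands on C; in Bb major, that letter is C.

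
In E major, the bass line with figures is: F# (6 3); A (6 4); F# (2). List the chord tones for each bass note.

F#, A, D# | A, D#, F# | F#, G#, B, D#

F# (6/3): F#, A, D#.
A (6/4): A, D#, F#.
F# (6/4/2): F#, G#, B, D#.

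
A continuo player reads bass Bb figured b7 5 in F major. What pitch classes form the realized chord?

Bb, D, F, Ab

The written figures b7 5 are shorthand for 7/5/3: the 3 is implied.
A third above Bb in this key is D.
A fifth above Bb in this key is F.
A seventh above Bb in this key is A, lowered to Ab by the flat.
Together with the bass Bb, this spells Bb dominant seventh in root position.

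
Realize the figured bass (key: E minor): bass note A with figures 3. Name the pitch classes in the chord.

The written figures 3 are shorthand for 5/3: the 5 is implied.
A third above A in this key is C.
A fifth above A in this key is E.
Together with the bass A, this spells A minor in root position.

A, C, E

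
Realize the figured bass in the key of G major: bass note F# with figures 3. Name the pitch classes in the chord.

F#, A, C

The written figures 3 are shorthand for 5/3: the 5 is implied.
A third above F# in this key is A.
A fifth above F# in this key is C.
Together with the bass F#, this spells F# diminished in root position.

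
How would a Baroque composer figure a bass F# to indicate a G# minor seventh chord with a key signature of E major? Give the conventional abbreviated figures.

4/2

F# is the seventh of G# minor seventh, so the chord is in third inversion.
A seventh chord in third inversion is figured 6/4/2, conventionally abbreviated 4/2.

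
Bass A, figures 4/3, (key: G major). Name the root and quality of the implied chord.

D dominant seventh

The figures 4/3 indicate a seventh chord in second inversion.
In second inversion the root lies a fourth above the bass: a fourth above A in G major is D.
The chord tones are A, C, D, F#, giving D dominant seventh.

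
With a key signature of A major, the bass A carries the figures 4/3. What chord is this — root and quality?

D major seventh

The figures 4/3 indicate a seventh chord in second inversion.
In second inversion the root lies a fourth above the bass: a fourth above A in A major is D.
The chord tones are A, C#, D, F#, giving D major seventh.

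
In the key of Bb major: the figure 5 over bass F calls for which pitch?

C

Counting 4 letter steps above F lands on C; in Bb major, that letter is C.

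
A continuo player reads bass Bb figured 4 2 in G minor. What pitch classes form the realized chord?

Bb, C, Eb, G

The written figures 4 2 are shorthand for 6/4/2: the 6 is implied.
A second above Bb in this key is C.
A fourth above Bb in this key is Eb.
A sixth above Bb in this key is G.
Together with the bass Bb, this spells C minor seventh in third inversion.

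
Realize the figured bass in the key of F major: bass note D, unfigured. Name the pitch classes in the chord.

An unfigured bass implies 5/3.
A third above D in this key is F.
A fifth above D in this key is A.
Together with the bass D, this spells D minor in root position.

D, F, A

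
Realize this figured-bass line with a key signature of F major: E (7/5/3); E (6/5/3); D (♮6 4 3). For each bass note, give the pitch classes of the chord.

E (7/5/3): E, G, Bb, D.
E (6/5/3): E, G, Bb, C.
D (♮6/4/3): D, F, G, B.

E, G, Bb, D | E, G, Bb, C | D, F, G, B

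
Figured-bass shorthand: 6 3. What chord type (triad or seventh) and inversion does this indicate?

triad, first inversion

Intervals of 6/3 above the bass form a triad; the bass is the third, so this is first inversion.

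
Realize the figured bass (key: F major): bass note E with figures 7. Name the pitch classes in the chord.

E, G, Bb, D

The written figures 7 are shorthand for 7/5/3: the 5/3 are implied.
A third above E in this key is G.
A fifth above E in this key is Bb.
A seventh above E in this key is D.
Together with the bass E, this spells E half-diminished seventh in root position.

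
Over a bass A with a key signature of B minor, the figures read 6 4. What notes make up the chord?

A, D, F#

A fourth above A in this key is D.
A sixth above A in this key is F#.
Together with the bass A, this spells D major in second inversion.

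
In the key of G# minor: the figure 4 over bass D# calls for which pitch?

Counting 3 letter steps above D# lands on G; in G# minor, that letter is G#.

G#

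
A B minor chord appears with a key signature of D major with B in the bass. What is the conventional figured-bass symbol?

B is the root of B minor, so the chord is in root position.
A triad in root position is figured 5/3, conventionally abbreviated (no figures — root-position triad).

no figures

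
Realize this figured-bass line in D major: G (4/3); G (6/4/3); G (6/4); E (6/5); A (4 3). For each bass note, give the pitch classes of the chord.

G (6/4/3): G, B, C#, E.
G (6/4/3): G, B, C#, E.
G (6/4): G, C#, E.
E (6/5/3): E, G, B, C#.
A (6/4/3): A, C#, D, F#.

G, B, C#, E | G, B, C#, E | G, C#, E | E, G, B, C# | A, C#, D, F#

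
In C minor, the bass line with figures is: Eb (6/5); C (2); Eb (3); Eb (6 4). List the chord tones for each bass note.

Eb (6/5/3): Eb, G, Bb, C.
C (6/4/2): C, D, F, Ab.
Eb (5/3): Eb, G, Bb.
Eb (6/4): Eb, Ab, C.

Eb, G, Bb, C | C, D, F, Ab | Eb, G, Bb | Eb, Ab, C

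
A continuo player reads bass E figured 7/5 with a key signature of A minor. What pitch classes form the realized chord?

E, G, B, D

The written figures 7/5 are shorthand for 7/5/3: the 3 is implied.
A third above E in this key is G.
A fifth above E in this key is B.
A seventh above E in this key is D.
Together with the bass E, this spells E minor seventh in root position.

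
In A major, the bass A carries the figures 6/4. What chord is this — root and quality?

D major

The figures 6/4 indicate a triad in second inversion.
In second inversion the root lies a fourth above the bass: a fourth above A in A major is D.
The chord tones are A, D, F#, giving D major.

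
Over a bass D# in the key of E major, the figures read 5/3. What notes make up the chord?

A third above D# in this key is F#.
A fifth above D# in this key is A.
Together with the bass D#, this spells D# diminished in root position.

D#, F#, A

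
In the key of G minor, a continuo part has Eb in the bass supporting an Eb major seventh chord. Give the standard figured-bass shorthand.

7

Eb is the root of Eb major seventh, so the chord is in root position.
A seventh chord in root position is figured 7/5/3, conventionally abbreviated 7.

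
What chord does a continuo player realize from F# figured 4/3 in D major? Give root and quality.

B minor seventh

The figures 4/3 indicate a seventh chord in second inversion.
In second inversion the root lies a fourth above the bass: a fourth above F# in D major is B.
The chord tones are F#, A, B, D, giving B minor seventh.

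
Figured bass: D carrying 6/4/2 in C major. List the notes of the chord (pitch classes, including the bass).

D, E, G, B

A second above D in this key is E.
A fourth above D in this key is G.
A sixth above D in this key is B.
Together with the bass D, this spells E minor seventh in third inversion.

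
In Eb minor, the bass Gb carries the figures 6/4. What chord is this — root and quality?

Cb major

The figures 6/4 indicate a triad in second inversion.
In second inversion the root lies a fourth above the bass: a fourth above Gb in Eb minor is Cb.
The chord tones are Gb, Cb, Eb, giving Cb major.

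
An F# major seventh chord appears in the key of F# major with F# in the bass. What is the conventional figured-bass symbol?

F# is the root of F# major seventh, so the chord is in root position.
A seventh chord in root position is figured 7/5/3, conventionally abbreviated 7.

7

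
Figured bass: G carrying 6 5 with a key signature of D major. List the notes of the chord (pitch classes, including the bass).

G, B, D, E

The written figures 6 5 are shorthand for 6/5/3: the 3 is implied.
A third above G in this key is B.
A fifth above G in this key is D.
A sixth above G in this key is E.
Together with the bass G, this spells E minor seventh in first inversion.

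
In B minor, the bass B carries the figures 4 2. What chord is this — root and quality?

C# half-diminished seventh

The figures 4 2 indicate a seventh chord in third inversion.
In third inversion the root lies a second above the bass: a second above B in B minor is C#.
The chord tones are B, C#, E, G, giving C# half-diminished seventh.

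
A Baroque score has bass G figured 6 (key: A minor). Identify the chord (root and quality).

The figures 6 indicate a triad in first inversion.
In first inversion the root lies a sixth above the bass: a sixth above G in A minor is E.
The chord tones are G, B, E, giving E minor.

E minor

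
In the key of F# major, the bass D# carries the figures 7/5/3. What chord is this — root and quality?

The figures 7/5/3 indicate a seventh chord in root position.
In root position the bass is the root, so the root is D#.
The chord tones are D#, F#, A#, C#, giving D# minor seventh.

D# minor seventh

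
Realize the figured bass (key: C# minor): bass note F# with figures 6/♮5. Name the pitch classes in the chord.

F#, A, C, D#

The written figures 6/♮5 are shorthand for 6/5/3: the 3 is implied.
A third above F# in this key is A.
A fifth above F# in this key is C#, made natural (C) by the ♮ figure.
A sixth above F# in this key is D#.
Together with the bass F#, this spells D# diminished seventh in first inversion.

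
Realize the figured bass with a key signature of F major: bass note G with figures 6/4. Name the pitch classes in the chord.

A fourth above G in this key is C.
A sixth above G in this key is E.
Together with the bass G, this spells C major in second inversion.

G, C, E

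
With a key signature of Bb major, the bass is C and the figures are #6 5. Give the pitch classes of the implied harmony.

C, Eb, G, A#

The written figures #6 5 are shorthand for 6/5/3: the 3 is implied.
A third above C in this key is Eb.
A fifth above C in this key is G.
A sixth above C in this key is A, raised to A# by the sharp.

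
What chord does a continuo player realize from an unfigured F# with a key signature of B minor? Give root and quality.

An unfigured bass indicates a triad in root position.
In root position the bass is the root, so the root is F#.
The chord tones are F#, A, C#, giving F# minor.

F# minor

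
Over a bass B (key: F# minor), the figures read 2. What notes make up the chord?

The written figures 2 are shorthand for 6/4/2: the 6/4 are implied.
A second above B in this key is C#.
A fourth above B in this key is E.
A sixth above B in this key is G#.
Together with the bass B, this spells C# minor seventh in third inversion.

B, C#, E, G#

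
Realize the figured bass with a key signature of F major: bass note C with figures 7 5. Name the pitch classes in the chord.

C, E, G, Bb

The written figures 7 5 are shorthand for 7/5/3: the 3 is implied.
A third above C in this key is E.
A fifth above C in this key is G.
A seventh above C in this key is Bb.
Together with the bass C, this spells C dominant seventh in root position.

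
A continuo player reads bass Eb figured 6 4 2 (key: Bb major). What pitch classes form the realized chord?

Eb, F, A, C

A second above Eb in this key is F.
A fourth above Eb in this key is A.
A sixth above Eb in this key is C.
Together with the bass Eb, this spells F dominant seventh in third inversion.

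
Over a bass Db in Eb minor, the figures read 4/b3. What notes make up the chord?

Db, Fb, Gb, Bb

The written figures 4/b3 are shorthand for 6/4/3: the 6 is implied.
A third above Db in this key is F, lowered to Fb by the flat.
A fourth above Db in this key is Gb.
A sixth above Db in this key is Bb.
Together with the bass Db, this spells Gb dominant seventh in second inversion.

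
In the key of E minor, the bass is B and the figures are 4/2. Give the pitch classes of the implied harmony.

The written figures 4/2 are shorthand for 6/4/2: the 6 is implied.
A second above B in this key is C.
A fourth above B in this key is E.
A sixth above B in this key is G.
Together with the bass B, this spells C major seventh in third inversion.

B, C, E, G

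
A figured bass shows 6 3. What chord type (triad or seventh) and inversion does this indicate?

triad, first inversion

Intervals of 6/3 above the bass form a triad; the bass is the third, so this is first inversion.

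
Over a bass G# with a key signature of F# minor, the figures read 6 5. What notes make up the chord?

The written figures 6 5 are shorthand for 6/5/3: the 3 is implied.
A third above G# in this key is B.
A fifth above G# in this key is D.
A sixth above G# in this key is E.
Together with the bass G#, this spells E dominant seventh in first inversion.

G#, B, D, E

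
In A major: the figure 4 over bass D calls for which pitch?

Counting 3 letter steps above D lands on G; in A major, that letter is G#.

G#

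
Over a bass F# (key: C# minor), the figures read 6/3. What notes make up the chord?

F#, A, D#

A third above F# in this key is A.
A sixth above F# in this key is D#.
Together with the bass F#, this spells D# diminished in first inversion.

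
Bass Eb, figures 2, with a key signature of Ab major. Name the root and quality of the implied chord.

The figures 2 indicate a seventh chord in third inversion.
In third inversion the root lies a second above the bass: a second above Eb in Ab major is F.
The chord tones are Eb, F, Ab, C, giving F minor seventh.

F minor seventh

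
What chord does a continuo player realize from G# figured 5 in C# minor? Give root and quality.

The figures 5 indicate a triad in root position.
In root position the bass is the root, so the root is G#.
The chord tones are G#, B, D#, giving G# minor.

G# minor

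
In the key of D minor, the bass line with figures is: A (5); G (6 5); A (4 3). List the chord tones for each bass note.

A, C, E | G, Bb, D, E | A, C, D, F

A (5/3): A, C, E.
G (6/5/3): G, Bb, D, E.
A (6/4/3): A, C, D, F.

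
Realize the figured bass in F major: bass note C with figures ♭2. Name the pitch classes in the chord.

C, Db, F, A

The written figures ♭2 are shorthand for 6/4/2: the 6/4 are implied.
A second above C in this key is D, lowered to Db by the flat.
A fourth above C in this key is F.
A sixth above C in this key is A.
Together with the bass C, this spells Db augmented major seventh in third inversion.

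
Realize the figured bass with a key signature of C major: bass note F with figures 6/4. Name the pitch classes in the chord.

A fourth above F in this key is B.
A sixth above F in this key is D.
Together with the bass F, this spells B diminished in second inversion.

F, B, D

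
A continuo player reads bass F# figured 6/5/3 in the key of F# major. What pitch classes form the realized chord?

A third above F# in this key is A#.
A fifth above F# in this key is C#.
A sixth above F# in this key is D#.
Together with the bass F#, this spells D# minor seventh in first inversion.

F#, A#, C#, D#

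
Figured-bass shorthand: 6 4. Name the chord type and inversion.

Intervals of 6/4 above the bass form a triad; the bass is the fifth, so this is second inversion.

triad, second inversion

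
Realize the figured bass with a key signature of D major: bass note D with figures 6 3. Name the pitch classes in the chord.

A third above D in this key is F#.
A sixth above D in this key is B.
Together with the bass D, this spells B minor in first inversion.

D, F#, B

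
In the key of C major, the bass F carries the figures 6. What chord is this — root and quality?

The figures 6 indicate a triad in first inversion.
In first inversion the root lies a sixth above the bass: a sixth above F in C major is D.
The chord tones are F, A, D, giving D minor.

D minor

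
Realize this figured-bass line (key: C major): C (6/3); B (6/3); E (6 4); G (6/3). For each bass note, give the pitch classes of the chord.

C (6/3): C, E, A.
B (6/3): B, D, G.
E (6/4): E, A, C.
G (6/3): G, B, E.

C, E, A | B, D, G | E, A, C | G, B, E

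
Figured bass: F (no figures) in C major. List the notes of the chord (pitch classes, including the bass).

F, A, C

An unfigured bass implies 5/3.
A third above F in this key is A.
A fifth above F in this key is C.
Together with the bass F, this spells F major in root position.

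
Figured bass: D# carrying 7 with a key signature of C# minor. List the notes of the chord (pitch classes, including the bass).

D#, F#, A, C#

The written figures 7 are shorthand for 7/5/3: the 5/3 are implied.
A third above D# in this key is F#.
A fifth above D# in this key is A.
A seventh above D# in this key is C#.
Together with the bass D#, this spells D# half-diminished seventh in root position.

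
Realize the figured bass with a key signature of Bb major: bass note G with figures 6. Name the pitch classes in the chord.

G, Bb, Eb

The written figures 6 are shorthand for 6/3: the 3 is implied.
A third above G in this key is Bb.
A sixth above G in this key is Eb.
Together with the bass G, this spells Eb major in first inversion.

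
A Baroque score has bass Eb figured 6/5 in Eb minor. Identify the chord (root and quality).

The figures 6/5 indicate a seventh chord in first inversion.
In first inversion the root lies a sixth above the bass: a sixth above Eb in Eb minor is Cb.
The chord tones are Eb, Gb, Bb, Cb, giving Cb major seventh.

Cb major seventh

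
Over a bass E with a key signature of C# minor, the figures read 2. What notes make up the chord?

E, F#, A, C#

The written figures 2 are shorthand for 6/4/2: the 6/4 are implied.
A second above E in this key is F#.
A fourth above E in this key is A.
A sixth above E in this key is C#.
Together with the bass E, this spells F# minor seventh in third inversion.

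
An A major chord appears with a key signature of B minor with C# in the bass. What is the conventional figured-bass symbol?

6

C# is the third of A major, so the chord is in first inversion.
A triad in first inversion is figured 6/3, conventionally abbreviated 6.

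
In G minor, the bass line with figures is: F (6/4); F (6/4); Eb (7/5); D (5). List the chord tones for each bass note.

F (6/4): F, Bb, D.
F (6/4): F, Bb, D.
Eb (7/5/3): Eb, G, Bb, D.
D (5/3): D, F, A.

F, Bb, D | F, Bb, D | Eb, G, Bb, D | D, F, A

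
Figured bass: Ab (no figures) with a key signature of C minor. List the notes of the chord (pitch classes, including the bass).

An unfigured bass implies 5/3.
A third above Ab in this key is C.
A fifth above Ab in this key is Eb.
Together with the bass Ab, this spells Ab major in root position.

Ab, C, Eb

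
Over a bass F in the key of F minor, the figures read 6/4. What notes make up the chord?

A fourth above F in this key is Bb.
A sixth above F in this key is Db.
Together with the bass F, this spells Bb minor in second inversion.

F, Bb, Db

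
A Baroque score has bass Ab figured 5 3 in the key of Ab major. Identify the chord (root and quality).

Ab major

The figures 5 3 indicate a triad in root position.
In root position the bass is the root, so the root is Ab.
The chord tones are Ab, C, Eb, giving Ab major.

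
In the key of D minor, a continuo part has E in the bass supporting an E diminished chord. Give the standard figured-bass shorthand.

no figures

E is the root of E diminished, so the chord is in root position.
A triad in root position is figured 5/3, conventionally abbreviated (no figures — root-position triad).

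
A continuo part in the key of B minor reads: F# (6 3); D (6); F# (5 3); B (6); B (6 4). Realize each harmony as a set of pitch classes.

F# (6/3): F#, A, D.
D (6/3): D, F#, B.
F# (5/3): F#, A, C#.
B (6/3): B, D, G.
B (6/4): B, E, G.

F#, A, D | D, F#, B | F#, A, C# | B, D, G | B, E, G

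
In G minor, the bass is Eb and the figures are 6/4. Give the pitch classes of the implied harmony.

A fourth above Eb in this key is A.
A sixth above Eb in this key is C.
Together with the bass Eb, this spells A diminished in second inversion.

Eb, A, C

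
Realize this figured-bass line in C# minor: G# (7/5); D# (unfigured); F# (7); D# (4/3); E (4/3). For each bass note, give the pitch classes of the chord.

G#, B, D#, F# | D#, F#, A | F#, A, C#, E | D#, F#, G#, B | E, G#, A, C#

G# (7/5/3): G#, B, D#, F#.
D# (5/3): D#, F#, A.
F# (7/5/3): F#, A, C#, E.
D# (6/4/3): D#, F#, G#, B.
E (6/4/3): E, G#, A, C#.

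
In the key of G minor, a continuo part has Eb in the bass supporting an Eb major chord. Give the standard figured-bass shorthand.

no figures

Eb is the root of Eb major, so the chord is in root position.
A triad in root position is figured 5/3, conventionally abbreviated (no figures — root-position triad).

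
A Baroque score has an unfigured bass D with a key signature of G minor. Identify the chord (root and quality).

D minor

An unfigured bass indicates a triad in root position.
In root position the bass is the root, so the root is D.
The chord tones are D, F, A, giving D minor.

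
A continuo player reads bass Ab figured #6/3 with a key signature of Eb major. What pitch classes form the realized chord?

A third above Ab in this key is C.
A sixth above Ab in this key is F, raised to F# by the sharp.

Ab, C, F#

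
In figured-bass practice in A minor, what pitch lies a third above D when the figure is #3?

F#

Counting 2 letter steps above D lands on F; in A minor, that letter is F.
The #3 figure raises it a semitone, giving F#.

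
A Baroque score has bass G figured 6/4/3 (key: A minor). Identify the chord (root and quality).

The figures 6/4/3 indicate a seventh chord in second inversion.
In second inversion the root lies a fourth above the bass: a fourth above G in A minor is C.
The chord tones are G, B, C, E, giving C major seventh.

C major seventh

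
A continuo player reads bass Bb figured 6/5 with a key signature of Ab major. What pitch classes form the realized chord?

Bb, Db, F, G

The written figures 6/5 are shorthand for 6/5/3: the 3 is implied.
A third above Bb in this key is Db.
A fifth above Bb in this key is F.
A sixth above Bb in this key is G.
Together with the bass Bb, this spells G half-diminished seventh in first inversion.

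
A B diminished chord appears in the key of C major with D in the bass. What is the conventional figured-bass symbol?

D is the third of B diminished, so the chord is in first inversion.
A triad in first inversion is figured 6/3, conventionally abbreviated 6.

6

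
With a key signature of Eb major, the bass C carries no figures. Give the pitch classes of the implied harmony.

An unfigured bass implies 5/3.
A third above C in this key is Eb.
A fifth above C in this key is G.
Together with the bass C, this spells C minor in root position.

C, Eb, G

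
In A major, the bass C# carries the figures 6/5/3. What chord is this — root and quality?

The figures 6/5/3 indicate a seventh chord in first inversion.
In first inversion the root lies a sixth above the bass: a sixth above C# in A major is A.
The chord tones are C#, E, G#, A, giving A major seventh.

A major seventh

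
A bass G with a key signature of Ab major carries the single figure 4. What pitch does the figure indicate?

Counting 3 letter steps above G lands on C; in Ab major, that letter is C.

C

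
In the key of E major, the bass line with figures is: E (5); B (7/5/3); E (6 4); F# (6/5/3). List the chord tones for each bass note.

E, G#, B | B, D#, F#, A | E, A, C# | F#, A, C#, D#

E (5/3): E, G#, B.
B (7/5/3): B, D#, F#, A.
E (6/4): E, A, C#.
F# (6/5/3): F#, A, C#, D#.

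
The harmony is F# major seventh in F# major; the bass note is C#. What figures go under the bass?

C# is the fifth of F# major seventh, so the chord is in second inversion.
A seventh chord in second inversion is figured 6/4/3, conventionally abbreviated 4/3.

4/3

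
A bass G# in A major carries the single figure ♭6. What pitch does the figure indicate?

Eb

Counting 5 letter steps above G# lands on E; in A major, that letter is E.
The b6 figure lowers it a semitone, giving Eb.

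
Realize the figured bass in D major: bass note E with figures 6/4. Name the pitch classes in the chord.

E, A, C#

A fourth above E in this key is A.
A sixth above E in this key is C#.
Together with the bass E, this spells A major in second inversion.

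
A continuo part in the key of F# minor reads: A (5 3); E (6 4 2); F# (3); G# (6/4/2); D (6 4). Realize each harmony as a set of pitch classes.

A (5/3): A, C#, E.
E (6/4/2): E, F#, A, C#.
F# (5/3): F#, A, C#.
G# (6/4/2): G#, A, C#, E.
D (6/4): D, G#, B.

A, C#, E | E, F#, A, C# | F#, A, C# | G#, A, C#, E | D, G#, B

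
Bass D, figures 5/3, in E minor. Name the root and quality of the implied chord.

The figures 5/3 indicate a triad in root position.
In root position the bass is the root, so the root is D.
The chord tones are D, F#, A, giving D major.

D major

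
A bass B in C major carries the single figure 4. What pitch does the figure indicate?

E

Counting 3 letter steps above B lands on E; in C major, that letter is E.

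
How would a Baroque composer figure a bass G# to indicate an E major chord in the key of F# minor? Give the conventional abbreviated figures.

G# is the third of E major, so the chord is in first inversion.
A triad in first inversion is figured 6/3, conventionally abbreviated 6.

6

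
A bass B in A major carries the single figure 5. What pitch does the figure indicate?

Counting 4 letter steps above B lands on F; in A major, that letter is F#.

F#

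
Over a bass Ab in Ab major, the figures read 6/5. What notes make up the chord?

Ab, C, Eb, F

The written figures 6/5 are shorthand for 6/5/3: the 3 is implied.
A third above Ab in this key is C.
A fifth above Ab in this key is Eb.
A sixth above Ab in this key is F.
Together with the bass Ab, this spells F minor seventh in first inversion.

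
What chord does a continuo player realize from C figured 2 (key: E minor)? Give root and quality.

D dominant seventh

The figures 2 indicate a seventh chord in third inversion.
In third inversion the root lies a second above the bass: a second above C in E minor is D.
The chord tones are C, D, F#, A, giving D dominant seventh.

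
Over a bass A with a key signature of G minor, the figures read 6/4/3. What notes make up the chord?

A third above A in this key is C.
A fourth above A in this key is D.
A sixth above A in this key is F.
Together with the bass A, this spells D minor seventh in second inversion.

A, C, D, F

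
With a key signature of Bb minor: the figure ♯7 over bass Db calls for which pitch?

C#

Counting 6 letter steps above Db lands on C; in Bb minor, that letter is C.
The #7 figure raises it a semitone, giving C#.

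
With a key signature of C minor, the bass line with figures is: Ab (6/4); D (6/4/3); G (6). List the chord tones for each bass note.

Ab, D, F | D, F, G, Bb | G, Bb, Eb

Ab (6/4): Ab, D, F.
D (6/4/3): D, F, G, Bb.
G (6/3): G, Bb, Eb.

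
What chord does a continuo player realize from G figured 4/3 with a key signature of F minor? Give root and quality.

The figures 4/3 indicate a seventh chord in second inversion.
In second inversion the root lies a fourth above the bass: a fourth above G in F minor is C.
The chord tones are G, Bb, C, Eb, giving C minor seventh.

C minor seventh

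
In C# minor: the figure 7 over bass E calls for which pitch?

Counting 6 letter steps above E lands on D; in C# minor, that letter is D#.

D#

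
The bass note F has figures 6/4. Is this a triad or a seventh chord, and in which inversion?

Intervals of 6/4 above the bass form a triad; the bass is the fifth, so this is second inversion.

triad, second inversion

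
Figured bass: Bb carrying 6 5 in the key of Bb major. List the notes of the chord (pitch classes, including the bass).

Bb, D, F, G

The written figures 6 5 are shorthand for 6/5/3: the 3 is implied.
A third above Bb in this key is D.
A fifth above Bb in this key is F.
A sixth above Bb in this key is G.
Together with the bass Bb, this spells G minor seventh in first inversion.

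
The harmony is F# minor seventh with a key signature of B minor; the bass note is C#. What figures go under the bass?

4/3

C# is the fifth of F# minor seventh, so the chord is in second inversion.
A seventh chord in second inversion is figured 6/4/3, conventionally abbreviated 4/3.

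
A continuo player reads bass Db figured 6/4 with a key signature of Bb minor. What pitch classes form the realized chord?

A fourth above Db in this key is Gb.
A sixth above Db in this key is Bb.
Together with the bass Db, this spells Gb major in second inversion.

Db, Gb, Bb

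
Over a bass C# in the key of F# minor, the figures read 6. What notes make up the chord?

C#, E, A

The written figures 6 are shorthand for 6/3: the 3 is implied.
A third above C# in this key is E.
A sixth above C# in this key is A.
Together with the bass C#, this spells A major in first inversion.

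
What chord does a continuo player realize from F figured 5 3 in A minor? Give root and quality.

The figures 5 3 indicate a triad in root position.
In root position the bass is the root, so the root is F.
The chord tones are F, A, C, giving F major.

F major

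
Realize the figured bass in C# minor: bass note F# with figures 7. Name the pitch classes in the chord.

The written figures 7 are shorthand for 7/5/3: the 5/3 are implied.
A third above F# in this key is A.
A fifth above F# in this key is C#.
A seventh above F# in this key is E.
Together with the bass F#, this spells F# minor seventh in root position.

F#, A, C#, E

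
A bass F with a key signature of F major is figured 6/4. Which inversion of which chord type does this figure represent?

Intervals of 6/4 above the bass form a triad; the bass is the fifth, so this is second inversion.

triad, second inversion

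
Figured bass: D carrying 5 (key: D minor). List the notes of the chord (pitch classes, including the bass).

D, F, A

The written figures 5 are shorthand for 5/3: the 3 is implied.
A third above D in this key is F.
A fifth above D in this key is A.
Together with the bass D, this spells D minor in root position.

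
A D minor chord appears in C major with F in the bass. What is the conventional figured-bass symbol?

F is the third of D minor, so the chord is in first inversion.
A triad in first inversion is figured 6/3, conventionally abbreviated 6.

6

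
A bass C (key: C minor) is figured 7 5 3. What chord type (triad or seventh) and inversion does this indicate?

Intervals of 7/5/3 above the bass form a seventh chord; the bass is the root, so this is root position.

seventh chord, root position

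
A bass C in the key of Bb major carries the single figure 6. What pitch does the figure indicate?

Counting 5 letter steps above C lands on A; in Bb major, that letter is A.

A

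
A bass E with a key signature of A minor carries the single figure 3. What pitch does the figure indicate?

Counting 2 letter steps above E lands on G; in A minor, that letter is G.

G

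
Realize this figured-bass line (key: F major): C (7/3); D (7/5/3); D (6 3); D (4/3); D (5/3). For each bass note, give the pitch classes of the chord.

C, E, G, Bb | D, F, A, C | D, F, Bb | D, F, G, Bb | D, F, A

C (7/5/3): C, E, G, Bb.
D (7/5/3): D, F, A, C.
D (6/3): D, F, Bb.
D (6/4/3): D, F, G, Bb.
D (5/3): D, F, A.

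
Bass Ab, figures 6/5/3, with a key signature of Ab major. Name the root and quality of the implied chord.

F minor seventh

The figures 6/5/3 indicate a seventh chord in first inversion.
In first inversion the root lies a sixth above the bass: a sixth above Ab in Ab major is F.
The chord tones are Ab, C, Eb, F, giving F minor seventh.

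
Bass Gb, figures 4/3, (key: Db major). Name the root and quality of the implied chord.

The figures 4/3 indicate a seventh chord in second inversion.
In second inversion the root lies a fourth above the bass: a fourth above Gb in Db major is C.
The chord tones are Gb, Bb, C, Eb, giving C half-diminished seventh.

C half-diminished seventh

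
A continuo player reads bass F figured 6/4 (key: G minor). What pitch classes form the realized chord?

F, Bb, D

A fourth above F in this key is Bb.
A sixth above F in this key is D.
Together with the bass F, this spells Bb major in second inversion.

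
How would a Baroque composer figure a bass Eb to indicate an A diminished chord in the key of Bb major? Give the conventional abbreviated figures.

6/4

Eb is the fifth of A diminished, so the chord is in second inversion.
A triad in second inversion is figured 6/4, conventionally abbreviated 6/4.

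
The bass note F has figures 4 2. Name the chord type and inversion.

seventh chord, third inversion

4 2 is shorthand for 6/4/2.
Intervals of 6/4/2 above the bass form a seventh chord; the bass is the seventh, so this is third inversion.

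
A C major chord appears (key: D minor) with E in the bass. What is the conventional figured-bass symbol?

6

E is the third of C major, so the chord is in first inversion.
A triad in first inversion is figured 6/3, conventionally abbreviated 6.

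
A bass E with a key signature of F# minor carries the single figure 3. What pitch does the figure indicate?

Counting 2 letter steps above E lands on G; in F# minor, that letter is G#.

G#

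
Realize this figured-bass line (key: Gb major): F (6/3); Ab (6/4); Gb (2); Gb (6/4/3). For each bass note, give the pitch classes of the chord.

F, Ab, Db | Ab, Db, F | Gb, Ab, Cb, Eb | Gb, Bb, Cb, Eb

F (6/3): F, Ab, Db.
Ab (6/4): Ab, Db, F.
Gb (6/4/2): Gb, Ab, Cb, Eb.
Gb (6/4/3): Gb, Bb, Cb, Eb.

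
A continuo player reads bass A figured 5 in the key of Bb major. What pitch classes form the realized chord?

The written figures 5 are shorthand for 5/3: the 3 is implied.
A third above A in this key is C.
A fifth above A in this key is Eb.
Together with the bass A, this spells A diminished in root position.

A, C, Eb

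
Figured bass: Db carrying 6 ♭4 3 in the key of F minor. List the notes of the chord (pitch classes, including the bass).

A third above Db in this key is F.
A fourth above Db in this key is G, lowered to Gb by the flat.
A sixth above Db in this key is Bb.
Together with the bass Db, this spells Gb major seventh in second inversion.

Db, F, Gb, Bb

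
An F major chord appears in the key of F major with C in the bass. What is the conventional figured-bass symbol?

C is the fifth of F major, so the chord is in second inversion.
A triad in second inversion is figured 6/4, conventionally abbreviated 6/4.

6/4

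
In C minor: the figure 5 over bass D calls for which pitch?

Counting 4 letter steps above D lands on A; in C minor, that letter is Ab.

Ab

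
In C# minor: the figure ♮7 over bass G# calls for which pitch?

F

Counting 6 letter steps above G# lands on F; in C# minor, that letter is F#.
The ♮7 figure makes it natural, giving F.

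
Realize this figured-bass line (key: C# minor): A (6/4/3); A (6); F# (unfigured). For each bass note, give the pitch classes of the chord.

A, C#, D#, F# | A, C#, F# | F#, A, C#

A (6/4/3): A, C#, D#, F#.
A (6/3): A, C#, F#.
F# (5/3): F#, A, C#.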